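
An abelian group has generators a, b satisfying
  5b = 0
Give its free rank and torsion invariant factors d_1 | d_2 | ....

Answer: M ≅ ℤ^1 ⊕ ℤ/5

Derivation:
rank_ℚ(R)=1; free=2−1=1
SNF(R) diag = [5] → torsion [5]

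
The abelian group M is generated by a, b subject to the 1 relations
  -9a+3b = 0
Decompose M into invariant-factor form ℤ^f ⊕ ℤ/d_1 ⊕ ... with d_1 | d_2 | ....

rank_ℚ(R)=1; free=2−1=1
SNF(R) diag = [3] → torsion [3]

Answer: M ≅ ℤ^1 ⊕ ℤ/3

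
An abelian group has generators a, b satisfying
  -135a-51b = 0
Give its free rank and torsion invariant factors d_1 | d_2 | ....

rank_ℚ(R)=1; free=2−1=1
SNF(R) diag = [3] → torsion [3]

Answer: M ≅ ℤ^1 ⊕ ℤ/3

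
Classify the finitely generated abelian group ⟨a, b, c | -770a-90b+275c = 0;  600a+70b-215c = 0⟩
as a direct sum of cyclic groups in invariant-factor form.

Answer: M ≅ ℤ^1 ⊕ ℤ/5 ⊕ ℤ/10

Derivation:
rank_ℚ(R)=2; free=3−2=1
SNF(R) diag = [5, 10] → torsion [5, 10]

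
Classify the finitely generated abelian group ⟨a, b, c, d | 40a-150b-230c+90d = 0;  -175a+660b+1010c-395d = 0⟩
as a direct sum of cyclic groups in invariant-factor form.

Answer: M ≅ ℤ^2 ⊕ ℤ/5 ⊕ ℤ/10

Derivation:
rank_ℚ(R)=2; free=4−2=2
SNF(R) diag = [5, 10] → torsion [5, 10]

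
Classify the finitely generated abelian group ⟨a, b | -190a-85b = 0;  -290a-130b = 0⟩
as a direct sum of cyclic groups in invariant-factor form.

rank_ℚ(R)=2; free=2−2=0
SNF(R) diag = [5, 10] → torsion [5, 10]

Answer: M ≅ ℤ/5 ⊕ ℤ/10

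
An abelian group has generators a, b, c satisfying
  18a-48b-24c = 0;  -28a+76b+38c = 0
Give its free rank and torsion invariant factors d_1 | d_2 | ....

Answer: M ≅ ℤ^1 ⊕ ℤ/2 ⊕ ℤ/6

Derivation:
rank_ℚ(R)=2; free=3−2=1
SNF(R) diag = [2, 6] → torsion [2, 6]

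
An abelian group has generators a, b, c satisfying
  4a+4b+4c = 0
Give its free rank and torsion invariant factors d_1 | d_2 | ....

Answer: M ≅ ℤ^2 ⊕ ℤ/4

Derivation:
rank_ℚ(R)=1; free=3−1=2
SNF(R) diag = [4] → torsion [4]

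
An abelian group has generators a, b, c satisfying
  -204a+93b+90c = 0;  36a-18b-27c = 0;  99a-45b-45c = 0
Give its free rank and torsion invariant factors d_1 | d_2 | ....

Answer: M ≅ ℤ/3 ⊕ ℤ/9 ⊕ ℤ/27

Derivation:
rank_ℚ(R)=3; free=3−3=0
SNF(R) diag = [3, 9, 27] → torsion [3, 9, 27]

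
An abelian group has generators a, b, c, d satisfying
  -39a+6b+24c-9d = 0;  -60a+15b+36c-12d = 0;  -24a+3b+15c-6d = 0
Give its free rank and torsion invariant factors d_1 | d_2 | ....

Answer: M ≅ ℤ^1 ⊕ ℤ/3 ⊕ ℤ/3 ⊕ ℤ/3

Derivation:
rank_ℚ(R)=3; free=4−3=1
SNF(R) diag = [3, 3, 3] → torsion [3, 3, 3]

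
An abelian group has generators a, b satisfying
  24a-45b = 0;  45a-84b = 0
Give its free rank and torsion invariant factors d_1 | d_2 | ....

Answer: M ≅ ℤ/3 ⊕ ℤ/3

Derivation:
rank_ℚ(R)=2; free=2−2=0
SNF(R) diag = [3, 3] → torsion [3, 3]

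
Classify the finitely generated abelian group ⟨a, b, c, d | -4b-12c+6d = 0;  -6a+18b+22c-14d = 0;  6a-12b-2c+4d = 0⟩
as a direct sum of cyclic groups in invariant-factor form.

rank_ℚ(R)=3; free=4−3=1
SNF(R) diag = [2, 2, 6] → torsion [2, 2, 6]

Answer: M ≅ ℤ^1 ⊕ ℤ/2 ⊕ ℤ/2 ⊕ ℤ/6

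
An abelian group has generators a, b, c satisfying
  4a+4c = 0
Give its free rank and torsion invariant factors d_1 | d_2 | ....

Answer: M ≅ ℤ^2 ⊕ ℤ/4

Derivation:
rank_ℚ(R)=1; free=3−1=2
SNF(R) diag = [4] → torsion [4]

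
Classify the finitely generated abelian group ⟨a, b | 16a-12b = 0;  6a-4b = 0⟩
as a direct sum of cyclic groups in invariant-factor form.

rank_ℚ(R)=2; free=2−2=0
SNF(R) diag = [2, 4] → torsion [2, 4]

Answer: M ≅ ℤ/2 ⊕ ℤ/4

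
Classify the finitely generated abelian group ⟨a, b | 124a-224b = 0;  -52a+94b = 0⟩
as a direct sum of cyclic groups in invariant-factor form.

rank_ℚ(R)=2; free=2−2=0
SNF(R) diag = [2, 4] → torsion [2, 4]

Answer: M ≅ ℤ/2 ⊕ ℤ/4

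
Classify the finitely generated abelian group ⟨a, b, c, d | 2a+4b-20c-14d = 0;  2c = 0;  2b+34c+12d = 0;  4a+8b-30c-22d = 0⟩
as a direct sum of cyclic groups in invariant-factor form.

rank_ℚ(R)=4; free=4−4=0
SNF(R) diag = [2, 2, 2, 6] → torsion [2, 2, 2, 6]

Answer: M ≅ ℤ/2 ⊕ ℤ/2 ⊕ ℤ/2 ⊕ ℤ/6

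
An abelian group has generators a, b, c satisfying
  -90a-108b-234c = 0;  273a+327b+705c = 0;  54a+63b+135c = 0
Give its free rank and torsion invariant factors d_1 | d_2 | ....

rank_ℚ(R)=3; free=3−3=0
SNF(R) diag = [3, 9, 18] → torsion [3, 9, 18]

Answer: M ≅ ℤ/3 ⊕ ℤ/9 ⊕ ℤ/18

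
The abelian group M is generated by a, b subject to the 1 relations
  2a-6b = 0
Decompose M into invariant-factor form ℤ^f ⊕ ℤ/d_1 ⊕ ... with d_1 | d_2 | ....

Answer: M ≅ ℤ^1 ⊕ ℤ/2

Derivation:
rank_ℚ(R)=1; free=2−1=1
SNF(R) diag = [2] → torsion [2]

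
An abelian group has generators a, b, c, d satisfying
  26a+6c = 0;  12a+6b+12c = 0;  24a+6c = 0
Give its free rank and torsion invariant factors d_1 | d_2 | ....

rank_ℚ(R)=3; free=4−3=1
SNF(R) diag = [2, 6, 6] → torsion [2, 6, 6]

Answer: M ≅ ℤ^1 ⊕ ℤ/2 ⊕ ℤ/6 ⊕ ℤ/6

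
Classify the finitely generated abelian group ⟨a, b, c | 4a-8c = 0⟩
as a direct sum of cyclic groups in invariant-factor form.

rank_ℚ(R)=1; free=3−1=2
SNF(R) diag = [4] → torsion [4]

Answer: M ≅ ℤ^2 ⊕ ℤ/4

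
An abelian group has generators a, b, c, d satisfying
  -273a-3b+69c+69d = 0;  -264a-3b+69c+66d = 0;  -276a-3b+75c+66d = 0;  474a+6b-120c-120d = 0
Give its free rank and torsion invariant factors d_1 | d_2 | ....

Answer: M ≅ ℤ/3 ⊕ ℤ/3 ⊕ ℤ/6 ⊕ ℤ/18

Derivation:
rank_ℚ(R)=4; free=4−4=0
SNF(R) diag = [3, 3, 6, 18] → torsion [3, 3, 6, 18]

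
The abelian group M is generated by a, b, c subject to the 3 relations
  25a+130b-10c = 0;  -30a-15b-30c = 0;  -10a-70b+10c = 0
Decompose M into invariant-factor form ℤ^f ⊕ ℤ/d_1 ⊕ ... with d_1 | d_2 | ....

Answer: M ≅ ℤ/5 ⊕ ℤ/15 ⊕ ℤ/30

Derivation:
rank_ℚ(R)=3; free=3−3=0
SNF(R) diag = [5, 15, 30] → torsion [5, 15, 30]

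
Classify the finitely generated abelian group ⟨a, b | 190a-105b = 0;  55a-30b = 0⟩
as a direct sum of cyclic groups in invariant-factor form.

rank_ℚ(R)=2; free=2−2=0
SNF(R) diag = [5, 15] → torsion [5, 15]

Answer: M ≅ ℤ/5 ⊕ ℤ/15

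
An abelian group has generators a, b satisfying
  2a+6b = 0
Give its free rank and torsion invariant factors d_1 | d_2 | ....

rank_ℚ(R)=1; free=2−1=1
SNF(R) diag = [2] → torsion [2]

Answer: M ≅ ℤ^1 ⊕ ℤ/2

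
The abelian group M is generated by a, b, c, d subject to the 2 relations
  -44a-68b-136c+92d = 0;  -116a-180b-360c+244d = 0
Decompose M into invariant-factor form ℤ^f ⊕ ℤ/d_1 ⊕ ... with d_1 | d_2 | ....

rank_ℚ(R)=2; free=4−2=2
SNF(R) diag = [4, 8] → torsion [4, 8]

Answer: M ≅ ℤ^2 ⊕ ℤ/4 ⊕ ℤ/8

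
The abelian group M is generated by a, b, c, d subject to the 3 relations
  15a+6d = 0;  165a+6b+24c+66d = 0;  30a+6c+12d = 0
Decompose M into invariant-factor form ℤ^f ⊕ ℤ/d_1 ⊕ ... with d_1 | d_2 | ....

rank_ℚ(R)=3; free=4−3=1
SNF(R) diag = [3, 6, 6] → torsion [3, 6, 6]

Answer: M ≅ ℤ^1 ⊕ ℤ/3 ⊕ ℤ/6 ⊕ ℤ/6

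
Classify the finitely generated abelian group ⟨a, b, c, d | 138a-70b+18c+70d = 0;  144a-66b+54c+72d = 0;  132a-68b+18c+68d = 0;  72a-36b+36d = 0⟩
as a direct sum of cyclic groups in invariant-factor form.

Answer: M ≅ ℤ/2 ⊕ ℤ/6 ⊕ ℤ/18 ⊕ ℤ/36

Derivation:
rank_ℚ(R)=4; free=4−4=0
SNF(R) diag = [2, 6, 18, 36] → torsion [2, 6, 18, 36]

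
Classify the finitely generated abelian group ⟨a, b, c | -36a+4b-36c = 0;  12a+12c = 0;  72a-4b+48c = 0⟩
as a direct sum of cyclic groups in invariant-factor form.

rank_ℚ(R)=3; free=3−3=0
SNF(R) diag = [4, 12, 24] → torsion [4, 12, 24]

Answer: M ≅ ℤ/4 ⊕ ℤ/12 ⊕ ℤ/24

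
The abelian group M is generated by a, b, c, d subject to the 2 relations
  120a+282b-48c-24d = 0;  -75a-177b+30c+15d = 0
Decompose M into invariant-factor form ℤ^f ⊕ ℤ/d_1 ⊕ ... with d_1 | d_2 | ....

Answer: M ≅ ℤ^2 ⊕ ℤ/3 ⊕ ℤ/6

Derivation:
rank_ℚ(R)=2; free=4−2=2
SNF(R) diag = [3, 6] → torsion [3, 6]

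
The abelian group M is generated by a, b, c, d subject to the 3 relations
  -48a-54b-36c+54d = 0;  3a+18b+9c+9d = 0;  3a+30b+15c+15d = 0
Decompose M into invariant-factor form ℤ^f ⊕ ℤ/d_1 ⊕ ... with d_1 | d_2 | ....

Answer: M ≅ ℤ^1 ⊕ ℤ/3 ⊕ ℤ/6 ⊕ ℤ/18

Derivation:
rank_ℚ(R)=3; free=4−3=1
SNF(R) diag = [3, 6, 18] → torsion [3, 6, 18]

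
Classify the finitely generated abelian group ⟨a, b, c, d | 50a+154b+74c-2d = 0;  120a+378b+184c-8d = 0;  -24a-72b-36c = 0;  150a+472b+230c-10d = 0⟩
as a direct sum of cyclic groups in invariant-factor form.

Answer: M ≅ ℤ/2 ⊕ ℤ/2 ⊕ ℤ/4 ⊕ ℤ/12

Derivation:
rank_ℚ(R)=4; free=4−4=0
SNF(R) diag = [2, 2, 4, 12] → torsion [2, 2, 4, 12]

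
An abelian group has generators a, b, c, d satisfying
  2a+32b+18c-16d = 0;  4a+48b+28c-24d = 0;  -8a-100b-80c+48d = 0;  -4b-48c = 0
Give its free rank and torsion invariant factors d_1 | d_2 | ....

Answer: M ≅ ℤ/2 ⊕ ℤ/4 ⊕ ℤ/8 ⊕ ℤ/24

Derivation:
rank_ℚ(R)=4; free=4−4=0
SNF(R) diag = [2, 4, 8, 24] → torsion [2, 4, 8, 24]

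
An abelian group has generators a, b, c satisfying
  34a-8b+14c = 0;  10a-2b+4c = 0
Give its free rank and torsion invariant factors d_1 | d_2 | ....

Answer: M ≅ ℤ^1 ⊕ ℤ/2 ⊕ ℤ/2

Derivation:
rank_ℚ(R)=2; free=3−2=1
SNF(R) diag = [2, 2] → torsion [2, 2]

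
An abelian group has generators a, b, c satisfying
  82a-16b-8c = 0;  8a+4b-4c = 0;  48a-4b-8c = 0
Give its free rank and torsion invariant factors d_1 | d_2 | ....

Answer: M ≅ ℤ/2 ⊕ ℤ/4 ⊕ ℤ/12

Derivation:
rank_ℚ(R)=3; free=3−3=0
SNF(R) diag = [2, 4, 12] → torsion [2, 4, 12]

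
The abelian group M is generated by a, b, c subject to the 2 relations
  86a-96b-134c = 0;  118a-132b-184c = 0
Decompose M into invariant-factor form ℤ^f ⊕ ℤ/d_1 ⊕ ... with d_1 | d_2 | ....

rank_ℚ(R)=2; free=3−2=1
SNF(R) diag = [2, 6] → torsion [2, 6]

Answer: M ≅ ℤ^1 ⊕ ℤ/2 ⊕ ℤ/6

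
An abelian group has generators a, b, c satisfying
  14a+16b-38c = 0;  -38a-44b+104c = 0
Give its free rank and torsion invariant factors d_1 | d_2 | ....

Answer: M ≅ ℤ^1 ⊕ ℤ/2 ⊕ ℤ/2

Derivation:
rank_ℚ(R)=2; free=3−2=1
SNF(R) diag = [2, 2] → torsion [2, 2]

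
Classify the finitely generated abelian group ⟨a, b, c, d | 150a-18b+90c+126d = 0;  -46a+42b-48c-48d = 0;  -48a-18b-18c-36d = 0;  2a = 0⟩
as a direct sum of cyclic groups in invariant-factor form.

rank_ℚ(R)=4; free=4−4=0
SNF(R) diag = [2, 6, 18, 54] → torsion [2, 6, 18, 54]

Answer: M ≅ ℤ/2 ⊕ ℤ/6 ⊕ ℤ/18 ⊕ ℤ/54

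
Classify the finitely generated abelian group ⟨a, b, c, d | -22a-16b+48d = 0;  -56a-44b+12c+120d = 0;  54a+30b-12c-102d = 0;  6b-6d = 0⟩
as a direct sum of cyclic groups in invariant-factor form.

rank_ℚ(R)=4; free=4−4=0
SNF(R) diag = [2, 6, 12, 12] → torsion [2, 6, 12, 12]

Answer: M ≅ ℤ/2 ⊕ ℤ/6 ⊕ ℤ/12 ⊕ ℤ/12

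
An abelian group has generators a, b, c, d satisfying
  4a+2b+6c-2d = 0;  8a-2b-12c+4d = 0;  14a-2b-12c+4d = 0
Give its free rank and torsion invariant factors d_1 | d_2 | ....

Answer: M ≅ ℤ^1 ⊕ ℤ/2 ⊕ ℤ/2 ⊕ ℤ/6

Derivation:
rank_ℚ(R)=3; free=4−3=1
SNF(R) diag = [2, 2, 6] → torsion [2, 2, 6]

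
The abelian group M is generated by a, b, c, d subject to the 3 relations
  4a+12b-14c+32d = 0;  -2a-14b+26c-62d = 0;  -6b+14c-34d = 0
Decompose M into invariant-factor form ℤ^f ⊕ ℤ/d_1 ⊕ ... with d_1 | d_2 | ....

Answer: M ≅ ℤ^1 ⊕ ℤ/2 ⊕ ℤ/2 ⊕ ℤ/2

Derivation:
rank_ℚ(R)=3; free=4−3=1
SNF(R) diag = [2, 2, 2] → torsion [2, 2, 2]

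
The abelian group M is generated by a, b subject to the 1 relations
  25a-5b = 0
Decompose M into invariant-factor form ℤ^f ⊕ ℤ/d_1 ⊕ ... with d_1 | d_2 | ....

Answer: M ≅ ℤ^1 ⊕ ℤ/5

Derivation:
rank_ℚ(R)=1; free=2−1=1
SNF(R) diag = [5] → torsion [5]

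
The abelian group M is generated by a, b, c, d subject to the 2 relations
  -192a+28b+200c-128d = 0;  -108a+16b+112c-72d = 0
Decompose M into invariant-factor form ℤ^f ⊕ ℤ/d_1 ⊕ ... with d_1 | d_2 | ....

Answer: M ≅ ℤ^2 ⊕ ℤ/4 ⊕ ℤ/4

Derivation:
rank_ℚ(R)=2; free=4−2=2
SNF(R) diag = [4, 4] → torsion [4, 4]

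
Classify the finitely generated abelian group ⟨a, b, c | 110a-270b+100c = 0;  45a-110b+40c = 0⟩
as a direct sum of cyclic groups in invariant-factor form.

Answer: M ≅ ℤ^1 ⊕ ℤ/5 ⊕ ℤ/10

Derivation:
rank_ℚ(R)=2; free=3−2=1
SNF(R) diag = [5, 10] → torsion [5, 10]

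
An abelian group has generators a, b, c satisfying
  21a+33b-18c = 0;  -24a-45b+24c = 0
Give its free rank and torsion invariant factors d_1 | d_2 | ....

Answer: M ≅ ℤ^1 ⊕ ℤ/3 ⊕ ℤ/3

Derivation:
rank_ℚ(R)=2; free=3−2=1
SNF(R) diag = [3, 3] → torsion [3, 3]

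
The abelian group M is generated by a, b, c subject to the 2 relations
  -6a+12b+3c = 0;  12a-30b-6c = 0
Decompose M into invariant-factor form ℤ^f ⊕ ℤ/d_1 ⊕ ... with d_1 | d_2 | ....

rank_ℚ(R)=2; free=3−2=1
SNF(R) diag = [3, 6] → torsion [3, 6]

Answer: M ≅ ℤ^1 ⊕ ℤ/3 ⊕ ℤ/6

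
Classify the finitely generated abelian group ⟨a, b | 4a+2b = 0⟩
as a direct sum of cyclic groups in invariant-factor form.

rank_ℚ(R)=1; free=2−1=1
SNF(R) diag = [2] → torsion [2]

Answer: M ≅ ℤ^1 ⊕ ℤ/2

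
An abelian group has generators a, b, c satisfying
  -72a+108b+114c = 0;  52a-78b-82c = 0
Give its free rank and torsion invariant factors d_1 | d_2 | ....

rank_ℚ(R)=2; free=3−2=1
SNF(R) diag = [2, 6] → torsion [2, 6]

Answer: M ≅ ℤ^1 ⊕ ℤ/2 ⊕ ℤ/6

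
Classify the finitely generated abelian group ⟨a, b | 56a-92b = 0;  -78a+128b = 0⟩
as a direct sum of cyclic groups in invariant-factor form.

Answer: M ≅ ℤ/2 ⊕ ℤ/4

Derivation:
rank_ℚ(R)=2; free=2−2=0
SNF(R) diag = [2, 4] → torsion [2, 4]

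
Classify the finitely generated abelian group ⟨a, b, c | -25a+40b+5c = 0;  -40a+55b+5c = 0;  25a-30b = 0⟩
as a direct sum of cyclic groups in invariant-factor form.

Answer: M ≅ ℤ/5 ⊕ ℤ/5 ⊕ ℤ/15

Derivation:
rank_ℚ(R)=3; free=3−3=0
SNF(R) diag = [5, 5, 15] → torsion [5, 5, 15]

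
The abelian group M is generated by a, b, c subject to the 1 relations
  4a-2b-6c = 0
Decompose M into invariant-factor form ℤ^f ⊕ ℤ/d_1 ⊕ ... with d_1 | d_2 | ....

rank_ℚ(R)=1; free=3−1=2
SNF(R) diag = [2] → torsion [2]

Answer: M ≅ ℤ^2 ⊕ ℤ/2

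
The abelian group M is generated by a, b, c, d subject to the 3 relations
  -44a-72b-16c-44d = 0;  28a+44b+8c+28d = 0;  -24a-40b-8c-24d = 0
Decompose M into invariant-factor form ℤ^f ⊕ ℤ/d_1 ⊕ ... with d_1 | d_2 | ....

rank_ℚ(R)=3; free=4−3=1
SNF(R) diag = [4, 4, 8] → torsion [4, 4, 8]

Answer: M ≅ ℤ^1 ⊕ ℤ/4 ⊕ ℤ/4 ⊕ ℤ/8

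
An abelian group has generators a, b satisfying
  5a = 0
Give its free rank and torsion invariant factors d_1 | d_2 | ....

Answer: M ≅ ℤ^1 ⊕ ℤ/5

Derivation:
rank_ℚ(R)=1; free=2−1=1
SNF(R) diag = [5] → torsion [5]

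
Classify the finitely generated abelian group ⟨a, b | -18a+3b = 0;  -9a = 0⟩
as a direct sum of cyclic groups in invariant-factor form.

Answer: M ≅ ℤ/3 ⊕ ℤ/9

Derivation:
rank_ℚ(R)=2; free=2−2=0
SNF(R) diag = [3, 9] → torsion [3, 9]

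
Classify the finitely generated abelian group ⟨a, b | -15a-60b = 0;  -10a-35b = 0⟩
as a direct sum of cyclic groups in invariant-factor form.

Answer: M ≅ ℤ/5 ⊕ ℤ/15

Derivation:
rank_ℚ(R)=2; free=2−2=0
SNF(R) diag = [5, 15] → torsion [5, 15]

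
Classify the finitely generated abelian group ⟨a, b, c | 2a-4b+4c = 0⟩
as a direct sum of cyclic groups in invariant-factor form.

rank_ℚ(R)=1; free=3−1=2
SNF(R) diag = [2] → torsion [2]

Answer: M ≅ ℤ^2 ⊕ ℤ/2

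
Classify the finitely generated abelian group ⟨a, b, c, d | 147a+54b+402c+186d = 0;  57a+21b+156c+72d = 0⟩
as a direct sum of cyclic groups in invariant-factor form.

Answer: M ≅ ℤ^2 ⊕ ℤ/3 ⊕ ℤ/3

Derivation:
rank_ℚ(R)=2; free=4−2=2
SNF(R) diag = [3, 3] → torsion [3, 3]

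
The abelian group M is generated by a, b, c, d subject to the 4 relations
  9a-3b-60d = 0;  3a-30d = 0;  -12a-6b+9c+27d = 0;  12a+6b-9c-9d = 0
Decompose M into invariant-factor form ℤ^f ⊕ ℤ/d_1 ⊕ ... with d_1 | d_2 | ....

Answer: M ≅ ℤ/3 ⊕ ℤ/3 ⊕ ℤ/9 ⊕ ℤ/18

Derivation:
rank_ℚ(R)=4; free=4−4=0
SNF(R) diag = [3, 3, 9, 18] → torsion [3, 3, 9, 18]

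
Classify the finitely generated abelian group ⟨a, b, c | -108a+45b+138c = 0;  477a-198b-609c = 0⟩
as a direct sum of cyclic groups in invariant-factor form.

Answer: M ≅ ℤ^1 ⊕ ℤ/3 ⊕ ℤ/9

Derivation:
rank_ℚ(R)=2; free=3−2=1
SNF(R) diag = [3, 9] → torsion [3, 9]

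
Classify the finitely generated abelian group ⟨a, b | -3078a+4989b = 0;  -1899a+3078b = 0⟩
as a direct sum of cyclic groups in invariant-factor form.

Answer: M ≅ ℤ/3 ⊕ ℤ/9

Derivation:
rank_ℚ(R)=2; free=2−2=0
SNF(R) diag = [3, 9] → torsion [3, 9]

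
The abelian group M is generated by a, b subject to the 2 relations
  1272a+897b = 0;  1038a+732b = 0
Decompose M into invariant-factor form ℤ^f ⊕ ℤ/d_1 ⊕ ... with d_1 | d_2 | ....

Answer: M ≅ ℤ/3 ⊕ ℤ/6

Derivation:
rank_ℚ(R)=2; free=2−2=0
SNF(R) diag = [3, 6] → torsion [3, 6]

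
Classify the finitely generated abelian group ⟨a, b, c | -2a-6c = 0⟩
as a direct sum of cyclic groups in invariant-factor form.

Answer: M ≅ ℤ^2 ⊕ ℤ/2

Derivation:
rank_ℚ(R)=1; free=3−1=2
SNF(R) diag = [2] → torsion [2]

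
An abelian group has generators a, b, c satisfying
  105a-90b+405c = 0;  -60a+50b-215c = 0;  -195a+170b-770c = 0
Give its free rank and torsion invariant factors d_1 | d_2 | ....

Answer: M ≅ ℤ/5 ⊕ ℤ/15 ⊕ ℤ/30

Derivation:
rank_ℚ(R)=3; free=3−3=0
SNF(R) diag = [5, 15, 30] → torsion [5, 15, 30]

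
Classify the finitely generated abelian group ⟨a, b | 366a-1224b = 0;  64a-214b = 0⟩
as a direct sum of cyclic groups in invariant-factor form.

Answer: M ≅ ℤ/2 ⊕ ℤ/6

Derivation:
rank_ℚ(R)=2; free=2−2=0
SNF(R) diag = [2, 6] → torsion [2, 6]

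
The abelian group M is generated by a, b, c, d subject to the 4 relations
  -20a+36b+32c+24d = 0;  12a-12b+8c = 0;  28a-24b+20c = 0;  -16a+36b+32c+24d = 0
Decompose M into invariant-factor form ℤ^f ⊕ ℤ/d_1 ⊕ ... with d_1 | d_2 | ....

Answer: M ≅ ℤ/4 ⊕ ℤ/4 ⊕ ℤ/12 ⊕ ℤ/24

Derivation:
rank_ℚ(R)=4; free=4−4=0
SNF(R) diag = [4, 4, 12, 24] → torsion [4, 4, 12, 24]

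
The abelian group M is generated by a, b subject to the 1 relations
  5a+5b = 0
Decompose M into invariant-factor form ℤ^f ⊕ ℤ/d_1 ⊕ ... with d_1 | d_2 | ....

Answer: M ≅ ℤ^1 ⊕ ℤ/5

Derivation:
rank_ℚ(R)=1; free=2−1=1
SNF(R) diag = [5] → torsion [5]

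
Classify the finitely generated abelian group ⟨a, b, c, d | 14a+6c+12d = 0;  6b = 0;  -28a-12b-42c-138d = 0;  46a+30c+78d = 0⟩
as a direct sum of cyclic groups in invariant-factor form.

rank_ℚ(R)=4; free=4−4=0
SNF(R) diag = [2, 6, 6, 18] → torsion [2, 6, 6, 18]

Answer: M ≅ ℤ/2 ⊕ ℤ/6 ⊕ ℤ/6 ⊕ ℤ/18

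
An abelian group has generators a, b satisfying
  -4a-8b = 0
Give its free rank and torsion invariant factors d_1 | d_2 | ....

rank_ℚ(R)=1; free=2−1=1
SNF(R) diag = [4] → torsion [4]

Answer: M ≅ ℤ^1 ⊕ ℤ/4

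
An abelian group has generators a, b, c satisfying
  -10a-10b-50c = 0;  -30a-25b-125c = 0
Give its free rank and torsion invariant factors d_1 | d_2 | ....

rank_ℚ(R)=2; free=3−2=1
SNF(R) diag = [5, 10] → torsion [5, 10]

Answer: M ≅ ℤ^1 ⊕ ℤ/5 ⊕ ℤ/10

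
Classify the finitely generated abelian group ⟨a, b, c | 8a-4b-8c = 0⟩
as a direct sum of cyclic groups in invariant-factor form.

Answer: M ≅ ℤ^2 ⊕ ℤ/4

Derivation:
rank_ℚ(R)=1; free=3−1=2
SNF(R) diag = [4] → torsion [4]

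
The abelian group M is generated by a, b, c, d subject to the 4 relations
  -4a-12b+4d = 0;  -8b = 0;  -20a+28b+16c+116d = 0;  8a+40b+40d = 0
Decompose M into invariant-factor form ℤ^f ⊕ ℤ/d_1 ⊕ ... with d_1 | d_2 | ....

Answer: M ≅ ℤ/4 ⊕ ℤ/8 ⊕ ℤ/16 ⊕ ℤ/48

Derivation:
rank_ℚ(R)=4; free=4−4=0
SNF(R) diag = [4, 8, 16, 48] → torsion [4, 8, 16, 48]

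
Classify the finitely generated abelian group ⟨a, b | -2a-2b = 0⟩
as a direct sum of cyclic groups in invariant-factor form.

Answer: M ≅ ℤ^1 ⊕ ℤ/2

Derivation:
rank_ℚ(R)=1; free=2−1=1
SNF(R) diag = [2] → torsion [2]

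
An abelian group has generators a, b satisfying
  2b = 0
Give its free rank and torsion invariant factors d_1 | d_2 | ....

rank_ℚ(R)=1; free=2−1=1
SNF(R) diag = [2] → torsion [2]

Answer: M ≅ ℤ^1 ⊕ ℤ/2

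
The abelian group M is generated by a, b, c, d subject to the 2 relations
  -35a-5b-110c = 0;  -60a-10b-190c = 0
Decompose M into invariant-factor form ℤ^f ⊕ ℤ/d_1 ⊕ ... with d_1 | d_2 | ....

rank_ℚ(R)=2; free=4−2=2
SNF(R) diag = [5, 10] → torsion [5, 10]

Answer: M ≅ ℤ^2 ⊕ ℤ/5 ⊕ ℤ/10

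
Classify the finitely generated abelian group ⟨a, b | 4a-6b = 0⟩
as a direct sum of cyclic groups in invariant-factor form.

Answer: M ≅ ℤ^1 ⊕ ℤ/2

Derivation:
rank_ℚ(R)=1; free=2−1=1
SNF(R) diag = [2] → torsion [2]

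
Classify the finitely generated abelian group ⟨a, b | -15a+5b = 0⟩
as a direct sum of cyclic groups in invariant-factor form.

Answer: M ≅ ℤ^1 ⊕ ℤ/5

Derivation:
rank_ℚ(R)=1; free=2−1=1
SNF(R) diag = [5] → torsion [5]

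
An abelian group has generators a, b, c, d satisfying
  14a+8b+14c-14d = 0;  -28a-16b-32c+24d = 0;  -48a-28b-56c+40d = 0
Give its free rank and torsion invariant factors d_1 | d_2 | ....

Answer: M ≅ ℤ^1 ⊕ ℤ/2 ⊕ ℤ/4 ⊕ ℤ/4

Derivation:
rank_ℚ(R)=3; free=4−3=1
SNF(R) diag = [2, 4, 4] → torsion [2, 4, 4]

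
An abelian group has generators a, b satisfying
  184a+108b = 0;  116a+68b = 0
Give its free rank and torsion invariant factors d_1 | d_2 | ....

rank_ℚ(R)=2; free=2−2=0
SNF(R) diag = [4, 4] → torsion [4, 4]

Answer: M ≅ ℤ/4 ⊕ ℤ/4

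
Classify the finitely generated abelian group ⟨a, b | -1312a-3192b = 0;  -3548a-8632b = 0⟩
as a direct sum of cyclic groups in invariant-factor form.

rank_ℚ(R)=2; free=2−2=0
SNF(R) diag = [4, 8] → torsion [4, 8]

Answer: M ≅ ℤ/4 ⊕ ℤ/8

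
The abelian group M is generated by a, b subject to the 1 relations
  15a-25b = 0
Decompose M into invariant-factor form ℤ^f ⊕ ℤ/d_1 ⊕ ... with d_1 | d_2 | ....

rank_ℚ(R)=1; free=2−1=1
SNF(R) diag = [5] → torsion [5]

Answer: M ≅ ℤ^1 ⊕ ℤ/5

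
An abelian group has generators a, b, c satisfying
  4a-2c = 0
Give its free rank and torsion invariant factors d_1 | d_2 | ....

rank_ℚ(R)=1; free=3−1=2
SNF(R) diag = [2] → torsion [2]

Answer: M ≅ ℤ^2 ⊕ ℤ/2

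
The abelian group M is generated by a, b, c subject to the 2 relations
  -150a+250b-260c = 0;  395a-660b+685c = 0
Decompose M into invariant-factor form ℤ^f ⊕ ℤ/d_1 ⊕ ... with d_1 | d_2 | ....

Answer: M ≅ ℤ^1 ⊕ ℤ/5 ⊕ ℤ/10

Derivation:
rank_ℚ(R)=2; free=3−2=1
SNF(R) diag = [5, 10] → torsion [5, 10]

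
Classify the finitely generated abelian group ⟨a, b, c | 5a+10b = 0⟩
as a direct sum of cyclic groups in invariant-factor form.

Answer: M ≅ ℤ^2 ⊕ ℤ/5

Derivation:
rank_ℚ(R)=1; free=3−1=2
SNF(R) diag = [5] → torsion [5]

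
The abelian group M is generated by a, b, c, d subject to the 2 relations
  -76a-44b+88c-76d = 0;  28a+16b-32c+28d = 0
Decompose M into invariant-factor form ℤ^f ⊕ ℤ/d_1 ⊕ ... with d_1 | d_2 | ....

Answer: M ≅ ℤ^2 ⊕ ℤ/4 ⊕ ℤ/4

Derivation:
rank_ℚ(R)=2; free=4−2=2
SNF(R) diag = [4, 4] → torsion [4, 4]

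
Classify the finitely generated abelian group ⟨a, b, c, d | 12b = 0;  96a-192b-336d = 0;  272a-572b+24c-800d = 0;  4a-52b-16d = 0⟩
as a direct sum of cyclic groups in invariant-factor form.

Answer: M ≅ ℤ/4 ⊕ ℤ/12 ⊕ ℤ/24 ⊕ ℤ/48

Derivation:
rank_ℚ(R)=4; free=4−4=0
SNF(R) diag = [4, 12, 24, 48] → torsion [4, 12, 24, 48]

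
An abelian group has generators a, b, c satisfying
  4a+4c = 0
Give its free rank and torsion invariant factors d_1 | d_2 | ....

rank_ℚ(R)=1; free=3−1=2
SNF(R) diag = [4] → torsion [4]

Answer: M ≅ ℤ^2 ⊕ ℤ/4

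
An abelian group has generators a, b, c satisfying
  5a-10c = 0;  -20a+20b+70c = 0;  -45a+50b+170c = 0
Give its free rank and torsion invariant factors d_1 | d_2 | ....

rank_ℚ(R)=3; free=3−3=0
SNF(R) diag = [5, 10, 10] → torsion [5, 10, 10]

Answer: M ≅ ℤ/5 ⊕ ℤ/10 ⊕ ℤ/10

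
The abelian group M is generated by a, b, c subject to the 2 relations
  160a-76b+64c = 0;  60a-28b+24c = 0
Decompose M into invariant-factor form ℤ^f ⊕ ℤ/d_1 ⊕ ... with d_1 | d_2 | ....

Answer: M ≅ ℤ^1 ⊕ ℤ/4 ⊕ ℤ/4

Derivation:
rank_ℚ(R)=2; free=3−2=1
SNF(R) diag = [4, 4] → torsion [4, 4]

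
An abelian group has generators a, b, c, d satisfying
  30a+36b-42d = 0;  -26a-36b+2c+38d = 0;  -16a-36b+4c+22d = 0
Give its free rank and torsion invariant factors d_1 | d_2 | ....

Answer: M ≅ ℤ^1 ⊕ ℤ/2 ⊕ ℤ/6 ⊕ ℤ/18

Derivation:
rank_ℚ(R)=3; free=4−3=1
SNF(R) diag = [2, 6, 18] → torsion [2, 6, 18]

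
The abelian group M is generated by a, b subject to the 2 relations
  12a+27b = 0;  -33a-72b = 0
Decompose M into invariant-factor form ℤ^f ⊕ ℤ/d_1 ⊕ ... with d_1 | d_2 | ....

rank_ℚ(R)=2; free=2−2=0
SNF(R) diag = [3, 9] → torsion [3, 9]

Answer: M ≅ ℤ/3 ⊕ ℤ/9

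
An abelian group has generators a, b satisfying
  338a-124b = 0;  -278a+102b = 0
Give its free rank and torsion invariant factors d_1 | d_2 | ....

rank_ℚ(R)=2; free=2−2=0
SNF(R) diag = [2, 2] → torsion [2, 2]

Answer: M ≅ ℤ/2 ⊕ ℤ/2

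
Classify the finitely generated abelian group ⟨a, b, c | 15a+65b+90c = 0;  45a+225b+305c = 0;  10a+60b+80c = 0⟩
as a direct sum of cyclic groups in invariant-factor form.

Answer: M ≅ ℤ/5 ⊕ ℤ/5 ⊕ ℤ/10

Derivation:
rank_ℚ(R)=3; free=3−3=0
SNF(R) diag = [5, 5, 10] → torsion [5, 5, 10]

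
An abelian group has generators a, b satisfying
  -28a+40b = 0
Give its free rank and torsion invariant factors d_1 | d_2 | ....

rank_ℚ(R)=1; free=2−1=1
SNF(R) diag = [4] → torsion [4]

Answer: M ≅ ℤ^1 ⊕ ℤ/4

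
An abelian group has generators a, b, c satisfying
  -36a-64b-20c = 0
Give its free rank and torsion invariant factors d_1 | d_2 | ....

rank_ℚ(R)=1; free=3−1=2
SNF(R) diag = [4] → torsion [4]

Answer: M ≅ ℤ^2 ⊕ ℤ/4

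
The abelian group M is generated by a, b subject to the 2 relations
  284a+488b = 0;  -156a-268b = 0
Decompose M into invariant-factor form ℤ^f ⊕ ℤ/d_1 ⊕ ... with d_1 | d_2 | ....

rank_ℚ(R)=2; free=2−2=0
SNF(R) diag = [4, 4] → torsion [4, 4]

Answer: M ≅ ℤ/4 ⊕ ℤ/4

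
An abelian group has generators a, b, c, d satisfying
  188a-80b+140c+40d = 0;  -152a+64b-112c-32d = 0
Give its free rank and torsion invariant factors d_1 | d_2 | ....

rank_ℚ(R)=2; free=4−2=2
SNF(R) diag = [4, 8] → torsion [4, 8]

Answer: M ≅ ℤ^2 ⊕ ℤ/4 ⊕ ℤ/8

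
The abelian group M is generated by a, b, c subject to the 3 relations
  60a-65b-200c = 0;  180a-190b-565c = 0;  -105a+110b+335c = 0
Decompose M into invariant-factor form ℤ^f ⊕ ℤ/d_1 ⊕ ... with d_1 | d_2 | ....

Answer: M ≅ ℤ/5 ⊕ ℤ/15 ⊕ ℤ/45

Derivation:
rank_ℚ(R)=3; free=3−3=0
SNF(R) diag = [5, 15, 45] → torsion [5, 15, 45]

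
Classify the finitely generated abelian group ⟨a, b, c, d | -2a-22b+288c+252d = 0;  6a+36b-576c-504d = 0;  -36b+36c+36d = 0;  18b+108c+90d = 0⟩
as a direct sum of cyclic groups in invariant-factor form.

Answer: M ≅ ℤ/2 ⊕ ℤ/6 ⊕ ℤ/18 ⊕ ℤ/36

Derivation:
rank_ℚ(R)=4; free=4−4=0
SNF(R) diag = [2, 6, 18, 36] → torsion [2, 6, 18, 36]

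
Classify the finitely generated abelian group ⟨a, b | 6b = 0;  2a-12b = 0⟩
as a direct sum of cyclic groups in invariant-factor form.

Answer: M ≅ ℤ/2 ⊕ ℤ/6

Derivation:
rank_ℚ(R)=2; free=2−2=0
SNF(R) diag = [2, 6] → torsion [2, 6]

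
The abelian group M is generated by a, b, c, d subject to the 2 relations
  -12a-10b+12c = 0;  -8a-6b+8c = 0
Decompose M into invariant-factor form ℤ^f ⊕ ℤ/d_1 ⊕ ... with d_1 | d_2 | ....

rank_ℚ(R)=2; free=4−2=2
SNF(R) diag = [2, 4] → torsion [2, 4]

Answer: M ≅ ℤ^2 ⊕ ℤ/2 ⊕ ℤ/4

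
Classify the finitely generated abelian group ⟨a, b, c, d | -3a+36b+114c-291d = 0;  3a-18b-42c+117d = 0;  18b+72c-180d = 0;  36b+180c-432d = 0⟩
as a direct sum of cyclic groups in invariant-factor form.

rank_ℚ(R)=4; free=4−4=0
SNF(R) diag = [3, 6, 18, 36] → torsion [3, 6, 18, 36]

Answer: M ≅ ℤ/3 ⊕ ℤ/6 ⊕ ℤ/18 ⊕ ℤ/36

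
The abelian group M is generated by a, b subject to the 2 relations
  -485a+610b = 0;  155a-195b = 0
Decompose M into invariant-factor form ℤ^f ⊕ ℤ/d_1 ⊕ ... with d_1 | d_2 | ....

Answer: M ≅ ℤ/5 ⊕ ℤ/5

Derivation:
rank_ℚ(R)=2; free=2−2=0
SNF(R) diag = [5, 5] → torsion [5, 5]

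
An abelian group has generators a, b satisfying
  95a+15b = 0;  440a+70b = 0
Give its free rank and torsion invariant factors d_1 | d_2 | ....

Answer: M ≅ ℤ/5 ⊕ ℤ/10

Derivation:
rank_ℚ(R)=2; free=2−2=0
SNF(R) diag = [5, 10] → torsion [5, 10]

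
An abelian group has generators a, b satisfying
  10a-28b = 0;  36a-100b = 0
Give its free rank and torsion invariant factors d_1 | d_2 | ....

rank_ℚ(R)=2; free=2−2=0
SNF(R) diag = [2, 4] → torsion [2, 4]

Answer: M ≅ ℤ/2 ⊕ ℤ/4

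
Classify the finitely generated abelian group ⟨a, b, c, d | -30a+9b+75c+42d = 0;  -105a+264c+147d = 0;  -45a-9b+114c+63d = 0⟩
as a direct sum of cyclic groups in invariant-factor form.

Answer: M ≅ ℤ^1 ⊕ ℤ/3 ⊕ ℤ/3 ⊕ ℤ/9

Derivation:
rank_ℚ(R)=3; free=4−3=1
SNF(R) diag = [3, 3, 9] → torsion [3, 3, 9]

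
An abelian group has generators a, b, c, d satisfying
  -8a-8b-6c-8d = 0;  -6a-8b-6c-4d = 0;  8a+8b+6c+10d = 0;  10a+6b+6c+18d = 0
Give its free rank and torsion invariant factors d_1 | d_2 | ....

Answer: M ≅ ℤ/2 ⊕ ℤ/2 ⊕ ℤ/2 ⊕ ℤ/6

Derivation:
rank_ℚ(R)=4; free=4−4=0
SNF(R) diag = [2, 2, 2, 6] → torsion [2, 2, 2, 6]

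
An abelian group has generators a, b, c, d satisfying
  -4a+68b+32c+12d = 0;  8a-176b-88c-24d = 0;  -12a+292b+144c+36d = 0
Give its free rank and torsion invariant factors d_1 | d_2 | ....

rank_ℚ(R)=3; free=4−3=1
SNF(R) diag = [4, 8, 24] → torsion [4, 8, 24]

Answer: M ≅ ℤ^1 ⊕ ℤ/4 ⊕ ℤ/8 ⊕ ℤ/24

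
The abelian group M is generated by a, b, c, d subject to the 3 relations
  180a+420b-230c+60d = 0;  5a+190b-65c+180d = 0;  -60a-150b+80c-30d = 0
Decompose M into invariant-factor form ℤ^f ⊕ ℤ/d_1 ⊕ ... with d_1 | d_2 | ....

Answer: M ≅ ℤ^1 ⊕ ℤ/5 ⊕ ℤ/10 ⊕ ℤ/30

Derivation:
rank_ℚ(R)=3; free=4−3=1
SNF(R) diag = [5, 10, 30] → torsion [5, 10, 30]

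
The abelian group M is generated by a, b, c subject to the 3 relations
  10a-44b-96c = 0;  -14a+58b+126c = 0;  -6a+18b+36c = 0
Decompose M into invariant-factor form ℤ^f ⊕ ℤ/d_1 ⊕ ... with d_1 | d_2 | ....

Answer: M ≅ ℤ/2 ⊕ ℤ/6 ⊕ ℤ/6

Derivation:
rank_ℚ(R)=3; free=3−3=0
SNF(R) diag = [2, 6, 6] → torsion [2, 6, 6]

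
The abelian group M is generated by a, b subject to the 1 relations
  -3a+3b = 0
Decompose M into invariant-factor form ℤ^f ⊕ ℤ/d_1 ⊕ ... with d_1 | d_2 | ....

rank_ℚ(R)=1; free=2−1=1
SNF(R) diag = [3] → torsion [3]

Answer: M ≅ ℤ^1 ⊕ ℤ/3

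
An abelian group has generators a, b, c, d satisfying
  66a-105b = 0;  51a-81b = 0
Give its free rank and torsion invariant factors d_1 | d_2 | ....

rank_ℚ(R)=2; free=4−2=2
SNF(R) diag = [3, 3] → torsion [3, 3]

Answer: M ≅ ℤ^2 ⊕ ℤ/3 ⊕ ℤ/3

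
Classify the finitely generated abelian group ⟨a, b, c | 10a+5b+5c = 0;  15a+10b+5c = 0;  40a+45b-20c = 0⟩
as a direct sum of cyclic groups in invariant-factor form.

Answer: M ≅ ℤ/5 ⊕ ℤ/5 ⊕ ℤ/15

Derivation:
rank_ℚ(R)=3; free=3−3=0
SNF(R) diag = [5, 5, 15] → torsion [5, 5, 15]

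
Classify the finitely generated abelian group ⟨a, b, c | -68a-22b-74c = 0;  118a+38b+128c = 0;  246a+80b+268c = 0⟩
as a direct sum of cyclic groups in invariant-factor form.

Answer: M ≅ ℤ/2 ⊕ ℤ/2 ⊕ ℤ/2

Derivation:
rank_ℚ(R)=3; free=3−3=0
SNF(R) diag = [2, 2, 2] → torsion [2, 2, 2]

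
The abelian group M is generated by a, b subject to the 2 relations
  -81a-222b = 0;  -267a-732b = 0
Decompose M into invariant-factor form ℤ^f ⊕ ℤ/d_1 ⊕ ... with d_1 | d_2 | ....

rank_ℚ(R)=2; free=2−2=0
SNF(R) diag = [3, 6] → torsion [3, 6]

Answer: M ≅ ℤ/3 ⊕ ℤ/6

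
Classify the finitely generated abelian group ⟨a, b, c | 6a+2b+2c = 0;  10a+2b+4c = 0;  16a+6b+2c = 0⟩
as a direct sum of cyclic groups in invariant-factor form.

rank_ℚ(R)=3; free=3−3=0
SNF(R) diag = [2, 2, 6] → torsion [2, 2, 6]

Answer: M ≅ ℤ/2 ⊕ ℤ/2 ⊕ ℤ/6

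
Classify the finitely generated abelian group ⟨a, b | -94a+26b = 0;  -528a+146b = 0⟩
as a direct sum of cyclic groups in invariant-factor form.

rank_ℚ(R)=2; free=2−2=0
SNF(R) diag = [2, 2] → torsion [2, 2]

Answer: M ≅ ℤ/2 ⊕ ℤ/2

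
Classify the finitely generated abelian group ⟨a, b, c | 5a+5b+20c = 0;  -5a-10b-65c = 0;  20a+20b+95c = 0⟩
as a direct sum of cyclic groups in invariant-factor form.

Answer: M ≅ ℤ/5 ⊕ ℤ/5 ⊕ ℤ/15

Derivation:
rank_ℚ(R)=3; free=3−3=0
SNF(R) diag = [5, 5, 15] → torsion [5, 5, 15]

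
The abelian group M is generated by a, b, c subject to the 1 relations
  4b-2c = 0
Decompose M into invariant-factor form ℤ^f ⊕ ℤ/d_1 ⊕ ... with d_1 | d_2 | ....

rank_ℚ(R)=1; free=3−1=2
SNF(R) diag = [2] → torsion [2]

Answer: M ≅ ℤ^2 ⊕ ℤ/2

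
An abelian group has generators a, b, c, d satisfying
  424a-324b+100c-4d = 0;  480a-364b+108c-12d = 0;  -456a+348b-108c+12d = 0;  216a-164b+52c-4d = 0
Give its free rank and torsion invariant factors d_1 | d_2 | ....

Answer: M ≅ ℤ/4 ⊕ ℤ/8 ⊕ ℤ/16 ⊕ ℤ/48

Derivation:
rank_ℚ(R)=4; free=4−4=0
SNF(R) diag = [4, 8, 16, 48] → torsion [4, 8, 16, 48]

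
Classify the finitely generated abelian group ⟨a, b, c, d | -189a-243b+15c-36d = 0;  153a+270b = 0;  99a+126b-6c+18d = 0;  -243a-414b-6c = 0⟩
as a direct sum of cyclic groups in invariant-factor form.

Answer: M ≅ ℤ/3 ⊕ ℤ/9 ⊕ ℤ/18 ⊕ ℤ/18

Derivation:
rank_ℚ(R)=4; free=4−4=0
SNF(R) diag = [3, 9, 18, 18] → torsion [3, 9, 18, 18]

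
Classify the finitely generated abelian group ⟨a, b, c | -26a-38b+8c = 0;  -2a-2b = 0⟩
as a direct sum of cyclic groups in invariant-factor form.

Answer: M ≅ ℤ^1 ⊕ ℤ/2 ⊕ ℤ/4

Derivation:
rank_ℚ(R)=2; free=3−2=1
SNF(R) diag = [2, 4] → torsion [2, 4]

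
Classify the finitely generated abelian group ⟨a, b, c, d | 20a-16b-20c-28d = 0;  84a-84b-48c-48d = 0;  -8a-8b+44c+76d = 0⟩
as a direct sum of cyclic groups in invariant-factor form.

rank_ℚ(R)=3; free=4−3=1
SNF(R) diag = [4, 12, 36] → torsion [4, 12, 36]

Answer: M ≅ ℤ^1 ⊕ ℤ/4 ⊕ ℤ/12 ⊕ ℤ/36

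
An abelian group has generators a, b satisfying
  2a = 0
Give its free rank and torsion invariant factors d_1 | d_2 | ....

Answer: M ≅ ℤ^1 ⊕ ℤ/2

Derivation:
rank_ℚ(R)=1; free=2−1=1
SNF(R) diag = [2] → torsion [2]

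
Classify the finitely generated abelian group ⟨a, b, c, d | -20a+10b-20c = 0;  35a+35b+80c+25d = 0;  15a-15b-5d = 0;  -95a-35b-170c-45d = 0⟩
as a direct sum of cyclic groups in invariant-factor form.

Answer: M ≅ ℤ/5 ⊕ ℤ/10 ⊕ ℤ/30 ⊕ ℤ/30

Derivation:
rank_ℚ(R)=4; free=4−4=0
SNF(R) diag = [5, 10, 30, 30] → torsion [5, 10, 30, 30]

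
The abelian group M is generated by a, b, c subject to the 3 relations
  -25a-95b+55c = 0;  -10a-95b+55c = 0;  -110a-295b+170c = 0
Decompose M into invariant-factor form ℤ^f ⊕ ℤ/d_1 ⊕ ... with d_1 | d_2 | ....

rank_ℚ(R)=3; free=3−3=0
SNF(R) diag = [5, 15, 15] → torsion [5, 15, 15]

Answer: M ≅ ℤ/5 ⊕ ℤ/15 ⊕ ℤ/15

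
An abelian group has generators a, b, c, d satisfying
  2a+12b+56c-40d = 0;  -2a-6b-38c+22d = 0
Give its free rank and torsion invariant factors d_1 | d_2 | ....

Answer: M ≅ ℤ^2 ⊕ ℤ/2 ⊕ ℤ/6

Derivation:
rank_ℚ(R)=2; free=4−2=2
SNF(R) diag = [2, 6] → torsion [2, 6]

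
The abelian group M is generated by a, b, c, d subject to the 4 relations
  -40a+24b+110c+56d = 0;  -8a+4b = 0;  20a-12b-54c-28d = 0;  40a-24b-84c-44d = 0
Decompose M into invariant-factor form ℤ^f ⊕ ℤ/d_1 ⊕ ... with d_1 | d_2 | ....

rank_ℚ(R)=4; free=4−4=0
SNF(R) diag = [2, 4, 4, 12] → torsion [2, 4, 4, 12]

Answer: M ≅ ℤ/2 ⊕ ℤ/4 ⊕ ℤ/4 ⊕ ℤ/12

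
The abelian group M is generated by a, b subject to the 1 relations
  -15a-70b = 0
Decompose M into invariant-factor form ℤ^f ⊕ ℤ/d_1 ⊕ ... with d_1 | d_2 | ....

Answer: M ≅ ℤ^1 ⊕ ℤ/5

Derivation:
rank_ℚ(R)=1; free=2−1=1
SNF(R) diag = [5] → torsion [5]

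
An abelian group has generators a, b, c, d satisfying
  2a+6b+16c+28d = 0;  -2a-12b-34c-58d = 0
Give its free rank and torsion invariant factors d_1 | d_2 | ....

Answer: M ≅ ℤ^2 ⊕ ℤ/2 ⊕ ℤ/6

Derivation:
rank_ℚ(R)=2; free=4−2=2
SNF(R) diag = [2, 6] → torsion [2, 6]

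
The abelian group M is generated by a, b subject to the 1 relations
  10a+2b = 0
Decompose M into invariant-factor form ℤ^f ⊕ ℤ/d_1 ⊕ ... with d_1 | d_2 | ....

Answer: M ≅ ℤ^1 ⊕ ℤ/2

Derivation:
rank_ℚ(R)=1; free=2−1=1
SNF(R) diag = [2] → torsion [2]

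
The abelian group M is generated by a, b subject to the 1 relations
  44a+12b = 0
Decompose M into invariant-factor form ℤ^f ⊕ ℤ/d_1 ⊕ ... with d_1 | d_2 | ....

Answer: M ≅ ℤ^1 ⊕ ℤ/4

Derivation:
rank_ℚ(R)=1; free=2−1=1
SNF(R) diag = [4] → torsion [4]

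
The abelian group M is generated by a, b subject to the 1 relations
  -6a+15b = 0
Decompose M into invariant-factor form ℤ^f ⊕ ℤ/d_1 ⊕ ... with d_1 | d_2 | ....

rank_ℚ(R)=1; free=2−1=1
SNF(R) diag = [3] → torsion [3]

Answer: M ≅ ℤ^1 ⊕ ℤ/3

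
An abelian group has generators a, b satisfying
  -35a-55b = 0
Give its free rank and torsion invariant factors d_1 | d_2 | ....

rank_ℚ(R)=1; free=2−1=1
SNF(R) diag = [5] → torsion [5]

Answer: M ≅ ℤ^1 ⊕ ℤ/5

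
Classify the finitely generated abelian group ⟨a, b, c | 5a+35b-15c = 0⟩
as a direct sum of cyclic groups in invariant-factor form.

Answer: M ≅ ℤ^2 ⊕ ℤ/5

Derivation:
rank_ℚ(R)=1; free=3−1=2
SNF(R) diag = [5] → torsion [5]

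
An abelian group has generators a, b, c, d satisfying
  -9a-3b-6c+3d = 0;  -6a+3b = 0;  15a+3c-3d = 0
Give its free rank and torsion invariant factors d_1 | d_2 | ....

Answer: M ≅ ℤ^1 ⊕ ℤ/3 ⊕ ℤ/3 ⊕ ℤ/3

Derivation:
rank_ℚ(R)=3; free=4−3=1
SNF(R) diag = [3, 3, 3] → torsion [3, 3, 3]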